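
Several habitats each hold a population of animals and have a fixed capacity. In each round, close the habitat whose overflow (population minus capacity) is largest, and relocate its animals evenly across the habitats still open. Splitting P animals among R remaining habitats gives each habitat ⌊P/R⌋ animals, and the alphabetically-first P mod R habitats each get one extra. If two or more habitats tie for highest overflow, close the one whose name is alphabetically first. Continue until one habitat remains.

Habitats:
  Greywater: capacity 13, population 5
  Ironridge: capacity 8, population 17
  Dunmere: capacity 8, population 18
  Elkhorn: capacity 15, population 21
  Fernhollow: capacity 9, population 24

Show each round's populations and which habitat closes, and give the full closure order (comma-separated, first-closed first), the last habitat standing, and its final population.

Closure order: Fernhollow, Dunmere, Ironridge, Elkhorn
Last habitat: Greywater with 85 animals

Round 1: Dunmere=18 Elkhorn=21 Fernhollow=24 Greywater=5 Ironridge=17 → close Fernhollow (overflow 15)
  24÷4 = 6 each, +1 to first 0
Round 2: Dunmere=24 Elkhorn=27 Greywater=11 Ironridge=23 → close Dunmere (overflow 16)
  24÷3 = 8 each, +1 to first 0
Round 3: Elkhorn=35 Greywater=19 Ironridge=31 → close Ironridge (overflow 23)
  31÷2 = 15 each, +1 to first 1
Round 4: Elkhorn=51 Greywater=34 → close Elkhorn (overflow 36)
  51÷1 = 51 each, +1 to first 0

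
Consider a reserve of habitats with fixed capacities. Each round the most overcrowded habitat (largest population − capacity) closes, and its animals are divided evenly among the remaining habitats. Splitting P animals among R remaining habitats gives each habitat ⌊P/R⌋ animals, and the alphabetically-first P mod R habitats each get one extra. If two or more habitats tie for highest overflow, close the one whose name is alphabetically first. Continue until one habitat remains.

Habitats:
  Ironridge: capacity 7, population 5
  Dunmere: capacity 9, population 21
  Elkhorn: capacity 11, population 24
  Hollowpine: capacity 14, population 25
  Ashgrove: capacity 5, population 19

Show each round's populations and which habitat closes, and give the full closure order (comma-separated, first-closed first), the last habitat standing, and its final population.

Closure order: Ashgrove, Elkhorn, Dunmere, Hollowpine
Last habitat: Ironridge with 94 animals

Round 1: Ashgrove=19 Dunmere=21 Elkhorn=24 Hollowpine=25 Ironridge=5 → close Ashgrove (overflow 14)
  19÷4 = 4 each, +1 to first 3
Round 2: Dunmere=26 Elkhorn=29 Hollowpine=30 Ironridge=9 → close Elkhorn (overflow 18)
  29÷3 = 9 each, +1 to first 2
Round 3: Dunmere=36 Hollowpine=40 Ironridge=18 → close Dunmere (overflow 27)
  36÷2 = 18 each, +1 to first 0
Round 4: Hollowpine=58 Ironridge=36 → close Hollowpine (overflow 44)
  58÷1 = 58 each, +1 to first 0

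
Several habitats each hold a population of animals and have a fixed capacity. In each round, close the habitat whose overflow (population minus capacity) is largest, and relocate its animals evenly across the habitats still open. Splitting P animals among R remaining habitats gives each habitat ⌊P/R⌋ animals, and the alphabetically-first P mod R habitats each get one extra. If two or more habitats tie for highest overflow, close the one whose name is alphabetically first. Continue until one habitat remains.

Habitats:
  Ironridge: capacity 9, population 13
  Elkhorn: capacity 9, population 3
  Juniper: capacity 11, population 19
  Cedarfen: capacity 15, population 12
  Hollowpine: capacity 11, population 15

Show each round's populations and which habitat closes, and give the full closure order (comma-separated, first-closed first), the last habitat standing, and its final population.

Round 1: Cedarfen=12 Elkhorn=3 Hollowpine=15 Ironridge=13 Juniper=19 → close Juniper (overflow 8)
  19÷4 = 4 each, +1 to first 3
Round 2: Cedarfen=17 Elkhorn=8 Hollowpine=20 Ironridge=17 → close Hollowpine (overflow 9)
  20÷3 = 6 each, +1 to first 2
Round 3: Cedarfen=24 Elkhorn=15 Ironridge=23 → close Ironridge (overflow 14)
  23÷2 = 11 each, +1 to first 1
Round 4: Cedarfen=36 Elkhorn=26 → close Cedarfen (overflow 21)
  36÷1 = 36 each, +1 to first 0

Closure order: Juniper, Hollowpine, Ironridge, Cedarfen
Last habitat: Elkhorn with 62 animals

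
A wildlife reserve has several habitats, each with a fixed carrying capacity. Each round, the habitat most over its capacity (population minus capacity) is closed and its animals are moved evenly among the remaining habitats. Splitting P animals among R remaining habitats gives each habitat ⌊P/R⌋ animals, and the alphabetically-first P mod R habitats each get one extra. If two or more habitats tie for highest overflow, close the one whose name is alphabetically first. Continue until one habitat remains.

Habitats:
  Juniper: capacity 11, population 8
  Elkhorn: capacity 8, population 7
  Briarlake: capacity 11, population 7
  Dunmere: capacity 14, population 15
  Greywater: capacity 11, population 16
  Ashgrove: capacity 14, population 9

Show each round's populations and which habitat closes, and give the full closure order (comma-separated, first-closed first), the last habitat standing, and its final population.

Round 1: Ashgrove=9 Briarlake=7 Dunmere=15 Elkhorn=7 Greywater=16 Juniper=8 → close Greywater (overflow 5)
  16÷5 = 3 each, +1 to first 1
Round 2: Ashgrove=13 Briarlake=10 Dunmere=18 Elkhorn=10 Juniper=11 → close Dunmere (overflow 4)
  18÷4 = 4 each, +1 to first 2
Round 3: Ashgrove=18 Briarlake=15 Elkhorn=14 Juniper=15 → close Elkhorn (overflow 6)
  14÷3 = 4 each, +1 to first 2
Round 4: Ashgrove=23 Briarlake=20 Juniper=19 → close Ashgrove (overflow 9)
  23÷2 = 11 each, +1 to first 1
Round 5: Briarlake=32 Juniper=30 → close Briarlake (overflow 21)
  32÷1 = 32 each, +1 to first 0

Closure order: Greywater, Dunmere, Elkhorn, Ashgrove, Briarlake
Last habitat: Juniper with 62 animals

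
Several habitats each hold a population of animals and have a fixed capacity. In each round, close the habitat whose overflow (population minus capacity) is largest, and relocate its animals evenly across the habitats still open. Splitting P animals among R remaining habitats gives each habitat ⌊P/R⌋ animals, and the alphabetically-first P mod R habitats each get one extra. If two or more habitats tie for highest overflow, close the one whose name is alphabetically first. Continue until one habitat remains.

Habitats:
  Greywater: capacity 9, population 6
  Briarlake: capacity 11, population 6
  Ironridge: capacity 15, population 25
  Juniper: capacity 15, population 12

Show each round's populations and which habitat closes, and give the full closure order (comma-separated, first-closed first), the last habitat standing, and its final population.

Round 1: Briarlake=6 Greywater=6 Ironridge=25 Juniper=12 → close Ironridge (overflow 10)
  25÷3 = 8 each, +1 to first 1
Round 2: Briarlake=15 Greywater=14 Juniper=20 → close Greywater (overflow 5)
  14÷2 = 7 each, +1 to first 0
Round 3: Briarlake=22 Juniper=27 → close Juniper (overflow 12)
  27÷1 = 27 each, +1 to first 0

Closure order: Ironridge, Greywater, Juniper
Last habitat: Briarlake with 49 animals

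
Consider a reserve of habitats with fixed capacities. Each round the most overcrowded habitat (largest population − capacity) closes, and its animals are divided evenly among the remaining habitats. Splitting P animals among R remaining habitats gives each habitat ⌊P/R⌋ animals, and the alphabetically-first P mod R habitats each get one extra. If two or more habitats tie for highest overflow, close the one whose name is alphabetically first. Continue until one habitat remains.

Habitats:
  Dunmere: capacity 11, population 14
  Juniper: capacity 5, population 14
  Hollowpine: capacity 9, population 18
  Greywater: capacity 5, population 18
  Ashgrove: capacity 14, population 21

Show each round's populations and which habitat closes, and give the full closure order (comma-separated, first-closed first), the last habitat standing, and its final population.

Closure order: Greywater, Hollowpine, Ashgrove, Juniper
Last habitat: Dunmere with 85 animals

Round 1: Ashgrove=21 Dunmere=14 Greywater=18 Hollowpine=18 Juniper=14 → close Greywater (overflow 13)
  18÷4 = 4 each, +1 to first 2
Round 2: Ashgrove=26 Dunmere=19 Hollowpine=22 Juniper=18 → close Hollowpine (overflow 13)
  22÷3 = 7 each, +1 to first 1
Round 3: Ashgrove=34 Dunmere=26 Juniper=25 → close Ashgrove (overflow 20)
  34÷2 = 17 each, +1 to first 0
Round 4: Dunmere=43 Juniper=42 → close Juniper (overflow 37)
  42÷1 = 42 each, +1 to first 0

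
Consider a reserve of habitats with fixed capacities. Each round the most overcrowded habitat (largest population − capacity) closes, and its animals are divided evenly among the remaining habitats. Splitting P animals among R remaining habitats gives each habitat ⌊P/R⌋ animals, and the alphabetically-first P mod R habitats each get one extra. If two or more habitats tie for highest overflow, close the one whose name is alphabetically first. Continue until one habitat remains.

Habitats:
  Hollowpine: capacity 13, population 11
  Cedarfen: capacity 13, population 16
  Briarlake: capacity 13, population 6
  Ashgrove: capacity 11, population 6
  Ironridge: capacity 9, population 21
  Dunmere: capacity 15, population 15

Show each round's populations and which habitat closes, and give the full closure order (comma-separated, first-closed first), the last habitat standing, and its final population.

Closure order: Ironridge, Cedarfen, Dunmere, Hollowpine, Ashgrove
Last habitat: Briarlake with 75 animals

Round 1: Ashgrove=6 Briarlake=6 Cedarfen=16 Dunmere=15 Hollowpine=11 Ironridge=21 → close Ironridge (overflow 12)
  21÷5 = 4 each, +1 to first 1
Round 2: Ashgrove=11 Briarlake=10 Cedarfen=20 Dunmere=19 Hollowpine=15 → close Cedarfen (overflow 7)
  20÷4 = 5 each, +1 to first 0
Round 3: Ashgrove=16 Briarlake=15 Dunmere=24 Hollowpine=20 → close Dunmere (overflow 9)
  24÷3 = 8 each, +1 to first 0
Round 4: Ashgrove=24 Briarlake=23 Hollowpine=28 → close Hollowpine (overflow 15)
  28÷2 = 14 each, +1 to first 0
Round 5: Ashgrove=38 Briarlake=37 → close Ashgrove (overflow 27)
  38÷1 = 38 each, +1 to first 0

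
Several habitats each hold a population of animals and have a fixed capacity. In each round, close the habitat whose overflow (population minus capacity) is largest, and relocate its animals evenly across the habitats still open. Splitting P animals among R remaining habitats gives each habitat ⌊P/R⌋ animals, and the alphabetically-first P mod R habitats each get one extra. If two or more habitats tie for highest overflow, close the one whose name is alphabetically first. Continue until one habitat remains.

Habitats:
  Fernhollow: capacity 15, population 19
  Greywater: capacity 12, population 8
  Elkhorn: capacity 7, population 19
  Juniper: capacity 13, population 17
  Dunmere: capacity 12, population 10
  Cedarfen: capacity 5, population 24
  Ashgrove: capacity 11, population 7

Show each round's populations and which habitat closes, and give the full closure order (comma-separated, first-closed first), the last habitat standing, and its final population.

Closure order: Cedarfen, Elkhorn, Fernhollow, Juniper, Dunmere, Ashgrove
Last habitat: Greywater with 104 animals

Round 1: Ashgrove=7 Cedarfen=24 Dunmere=10 Elkhorn=19 Fernhollow=19 Greywater=8 Juniper=17 → close Cedarfen (overflow 19)
  24÷6 = 4 each, +1 to first 0
Round 2: Ashgrove=11 Dunmere=14 Elkhorn=23 Fernhollow=23 Greywater=12 Juniper=21 → close Elkhorn (overflow 16)
  23÷5 = 4 each, +1 to first 3
Round 3: Ashgrove=16 Dunmere=19 Fernhollow=28 Greywater=16 Juniper=25 → close Fernhollow (overflow 13)
  28÷4 = 7 each, +1 to first 0
Round 4: Ashgrove=23 Dunmere=26 Greywater=23 Juniper=32 → close Juniper (overflow 19)
  32÷3 = 10 each, +1 to first 2
Round 5: Ashgrove=34 Dunmere=37 Greywater=33 → close Dunmere (overflow 25)
  37÷2 = 18 each, +1 to first 1
Round 6: Ashgrove=53 Greywater=51 → close Ashgrove (overflow 42)
  53÷1 = 53 each, +1 to first 0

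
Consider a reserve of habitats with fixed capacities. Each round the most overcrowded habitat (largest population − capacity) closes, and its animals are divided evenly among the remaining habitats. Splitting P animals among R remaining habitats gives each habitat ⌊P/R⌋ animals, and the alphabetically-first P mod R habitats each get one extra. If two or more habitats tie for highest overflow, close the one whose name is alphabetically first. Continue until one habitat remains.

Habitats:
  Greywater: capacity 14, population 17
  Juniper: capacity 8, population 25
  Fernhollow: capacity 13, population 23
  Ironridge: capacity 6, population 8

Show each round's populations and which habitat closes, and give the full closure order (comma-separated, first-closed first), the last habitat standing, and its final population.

Round 1: Fernhollow=23 Greywater=17 Ironridge=8 Juniper=25 → close Juniper (overflow 17)
  25÷3 = 8 each, +1 to first 1
Round 2: Fernhollow=32 Greywater=25 Ironridge=16 → close Fernhollow (overflow 19)
  32÷2 = 16 each, +1 to first 0
Round 3: Greywater=41 Ironridge=32 → close Greywater (overflow 27)
  41÷1 = 41 each, +1 to first 0

Closure order: Juniper, Fernhollow, Greywater
Last habitat: Ironridge with 73 animals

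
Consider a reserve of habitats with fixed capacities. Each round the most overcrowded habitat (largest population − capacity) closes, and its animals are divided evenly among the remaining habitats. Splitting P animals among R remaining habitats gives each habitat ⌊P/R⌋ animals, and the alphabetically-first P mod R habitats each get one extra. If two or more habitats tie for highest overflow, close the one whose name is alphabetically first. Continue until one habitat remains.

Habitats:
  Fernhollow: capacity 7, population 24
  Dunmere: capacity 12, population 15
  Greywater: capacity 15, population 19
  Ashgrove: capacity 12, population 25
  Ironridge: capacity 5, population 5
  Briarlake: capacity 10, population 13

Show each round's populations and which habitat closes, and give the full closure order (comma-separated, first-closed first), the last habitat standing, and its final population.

Round 1: Ashgrove=25 Briarlake=13 Dunmere=15 Fernhollow=24 Greywater=19 Ironridge=5 → close Fernhollow (overflow 17)
  24÷5 = 4 each, +1 to first 4
Round 2: Ashgrove=30 Briarlake=18 Dunmere=20 Greywater=24 Ironridge=9 → close Ashgrove (overflow 18)
  30÷4 = 7 each, +1 to first 2
Round 3: Briarlake=26 Dunmere=28 Greywater=31 Ironridge=16 → close Briarlake (overflow 16)
  26÷3 = 8 each, +1 to first 2
Round 4: Dunmere=37 Greywater=40 Ironridge=24 → close Dunmere (overflow 25)
  37÷2 = 18 each, +1 to first 1
Round 5: Greywater=59 Ironridge=42 → close Greywater (overflow 44)
  59÷1 = 59 each, +1 to first 0

Closure order: Fernhollow, Ashgrove, Briarlake, Dunmere, Greywater
Last habitat: Ironridge with 101 animals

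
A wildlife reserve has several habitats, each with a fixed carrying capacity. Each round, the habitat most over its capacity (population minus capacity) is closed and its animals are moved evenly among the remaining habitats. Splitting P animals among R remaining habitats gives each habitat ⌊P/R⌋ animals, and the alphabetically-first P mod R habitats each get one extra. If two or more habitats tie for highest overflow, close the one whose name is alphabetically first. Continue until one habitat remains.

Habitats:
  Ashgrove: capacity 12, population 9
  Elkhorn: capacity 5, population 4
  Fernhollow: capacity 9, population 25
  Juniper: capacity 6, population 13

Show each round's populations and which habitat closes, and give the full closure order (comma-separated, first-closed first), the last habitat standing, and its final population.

Round 1: Ashgrove=9 Elkhorn=4 Fernhollow=25 Juniper=13 → close Fernhollow (overflow 16)
  25÷3 = 8 each, +1 to first 1
Round 2: Ashgrove=18 Elkhorn=12 Juniper=21 → close Juniper (overflow 15)
  21÷2 = 10 each, +1 to first 1
Round 3: Ashgrove=29 Elkhorn=22 → close Ashgrove (overflow 17)
  29÷1 = 29 each, +1 to first 0

Closure order: Fernhollow, Juniper, Ashgrove
Last habitat: Elkhorn with 51 animals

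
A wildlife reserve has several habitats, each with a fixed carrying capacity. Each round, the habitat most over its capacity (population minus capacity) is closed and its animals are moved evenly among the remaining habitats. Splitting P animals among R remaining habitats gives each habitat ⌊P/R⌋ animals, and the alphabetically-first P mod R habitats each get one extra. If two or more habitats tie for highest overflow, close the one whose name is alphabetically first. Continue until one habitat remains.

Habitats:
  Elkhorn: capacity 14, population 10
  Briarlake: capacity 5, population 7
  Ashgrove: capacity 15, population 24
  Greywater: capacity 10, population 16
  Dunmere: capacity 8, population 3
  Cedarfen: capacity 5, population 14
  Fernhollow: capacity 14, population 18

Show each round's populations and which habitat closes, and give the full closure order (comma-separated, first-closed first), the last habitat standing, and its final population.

Closure order: Ashgrove, Cedarfen, Greywater, Briarlake, Fernhollow, Dunmere
Last habitat: Elkhorn with 92 animals

Round 1: Ashgrove=24 Briarlake=7 Cedarfen=14 Dunmere=3 Elkhorn=10 Fernhollow=18 Greywater=16 → close Ashgrove (overflow 9)
  24÷6 = 4 each, +1 to first 0
Round 2: Briarlake=11 Cedarfen=18 Dunmere=7 Elkhorn=14 Fernhollow=22 Greywater=20 → close Cedarfen (overflow 13)
  18÷5 = 3 each, +1 to first 3
Round 3: Briarlake=15 Dunmere=11 Elkhorn=18 Fernhollow=25 Greywater=23 → close Greywater (overflow 13)
  23÷4 = 5 each, +1 to first 3
Round 4: Briarlake=21 Dunmere=17 Elkhorn=24 Fernhollow=30 → close Briarlake (overflow 16)
  21÷3 = 7 each, +1 to first 0
Round 5: Dunmere=24 Elkhorn=31 Fernhollow=37 → close Fernhollow (overflow 23)
  37÷2 = 18 each, +1 to first 1
Round 6: Dunmere=43 Elkhorn=49 → close Dunmere (overflow 35)
  43÷1 = 43 each, +1 to first 0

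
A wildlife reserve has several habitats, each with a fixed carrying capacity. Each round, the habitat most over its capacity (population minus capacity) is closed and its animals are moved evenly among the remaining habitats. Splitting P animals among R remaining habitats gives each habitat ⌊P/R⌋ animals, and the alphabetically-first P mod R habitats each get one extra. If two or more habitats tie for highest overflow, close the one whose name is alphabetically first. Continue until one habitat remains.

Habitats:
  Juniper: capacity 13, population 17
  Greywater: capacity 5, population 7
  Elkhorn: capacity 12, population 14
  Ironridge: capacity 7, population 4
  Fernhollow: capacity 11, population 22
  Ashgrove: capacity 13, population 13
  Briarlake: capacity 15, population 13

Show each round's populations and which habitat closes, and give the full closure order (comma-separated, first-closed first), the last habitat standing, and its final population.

Round 1: Ashgrove=13 Briarlake=13 Elkhorn=14 Fernhollow=22 Greywater=7 Ironridge=4 Juniper=17 → close Fernhollow (overflow 11)
  22÷6 = 3 each, +1 to first 4
Round 2: Ashgrove=17 Briarlake=17 Elkhorn=18 Greywater=11 Ironridge=7 Juniper=20 → close Juniper (overflow 7)
  20÷5 = 4 each, +1 to first 0
Round 3: Ashgrove=21 Briarlake=21 Elkhorn=22 Greywater=15 Ironridge=11 → close Elkhorn (overflow 10)
  22÷4 = 5 each, +1 to first 2
Round 4: Ashgrove=27 Briarlake=27 Greywater=20 Ironridge=16 → close Greywater (overflow 15)
  20÷3 = 6 each, +1 to first 2
Round 5: Ashgrove=34 Briarlake=34 Ironridge=22 → close Ashgrove (overflow 21)
  34÷2 = 17 each, +1 to first 0
Round 6: Briarlake=51 Ironridge=39 → close Briarlake (overflow 36)
  51÷1 = 51 each, +1 to first 0

Closure order: Fernhollow, Juniper, Elkhorn, Greywater, Ashgrove, Briarlake
Last habitat: Ironridge with 90 animals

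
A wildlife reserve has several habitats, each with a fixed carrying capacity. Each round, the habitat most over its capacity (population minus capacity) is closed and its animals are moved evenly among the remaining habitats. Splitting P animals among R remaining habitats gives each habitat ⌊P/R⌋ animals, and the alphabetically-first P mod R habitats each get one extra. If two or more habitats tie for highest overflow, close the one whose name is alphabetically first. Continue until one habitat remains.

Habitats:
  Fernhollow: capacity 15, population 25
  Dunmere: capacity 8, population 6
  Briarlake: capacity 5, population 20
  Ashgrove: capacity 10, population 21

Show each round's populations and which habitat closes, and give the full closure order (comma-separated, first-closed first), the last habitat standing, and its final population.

Closure order: Briarlake, Ashgrove, Fernhollow
Last habitat: Dunmere with 72 animals

Round 1: Ashgrove=21 Briarlake=20 Dunmere=6 Fernhollow=25 → close Briarlake (overflow 15)
  20÷3 = 6 each, +1 to first 2
Round 2: Ashgrove=28 Dunmere=13 Fernhollow=31 → close Ashgrove (overflow 18)
  28÷2 = 14 each, +1 to first 0
Round 3: Dunmere=27 Fernhollow=45 → close Fernhollow (overflow 30)
  45÷1 = 45 each, +1 to first 0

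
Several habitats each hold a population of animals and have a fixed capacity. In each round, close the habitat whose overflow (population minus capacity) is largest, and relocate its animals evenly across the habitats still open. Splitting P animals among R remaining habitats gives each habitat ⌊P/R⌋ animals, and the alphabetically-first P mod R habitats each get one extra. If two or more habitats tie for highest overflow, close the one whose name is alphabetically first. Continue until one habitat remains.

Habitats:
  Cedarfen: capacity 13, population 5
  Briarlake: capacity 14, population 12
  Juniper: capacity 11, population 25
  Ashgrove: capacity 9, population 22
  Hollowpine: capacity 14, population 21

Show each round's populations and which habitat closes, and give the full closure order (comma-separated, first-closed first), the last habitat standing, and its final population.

Round 1: Ashgrove=22 Briarlake=12 Cedarfen=5 Hollowpine=21 Juniper=25 → close Juniper (overflow 14)
  25÷4 = 6 each, +1 to first 1
Round 2: Ashgrove=29 Briarlake=18 Cedarfen=11 Hollowpine=27 → close Ashgrove (overflow 20)
  29÷3 = 9 each, +1 to first 2
Round 3: Briarlake=28 Cedarfen=21 Hollowpine=36 → close Hollowpine (overflow 22)
  36÷2 = 18 each, +1 to first 0
Round 4: Briarlake=46 Cedarfen=39 → close Briarlake (overflow 32)
  46÷1 = 46 each, +1 to first 0

Closure order: Juniper, Ashgrove, Hollowpine, Briarlake
Last habitat: Cedarfen with 85 animals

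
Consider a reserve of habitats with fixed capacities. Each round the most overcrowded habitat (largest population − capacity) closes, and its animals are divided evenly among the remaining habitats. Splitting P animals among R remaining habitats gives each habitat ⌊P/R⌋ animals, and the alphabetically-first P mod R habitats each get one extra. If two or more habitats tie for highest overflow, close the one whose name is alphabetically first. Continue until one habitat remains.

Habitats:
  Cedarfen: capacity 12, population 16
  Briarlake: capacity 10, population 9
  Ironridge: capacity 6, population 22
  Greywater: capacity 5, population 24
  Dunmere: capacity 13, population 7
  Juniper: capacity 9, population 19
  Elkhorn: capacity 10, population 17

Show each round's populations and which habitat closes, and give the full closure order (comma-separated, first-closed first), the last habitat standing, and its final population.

Round 1: Briarlake=9 Cedarfen=16 Dunmere=7 Elkhorn=17 Greywater=24 Ironridge=22 Juniper=19 → close Greywater (overflow 19)
  24÷6 = 4 each, +1 to first 0
Round 2: Briarlake=13 Cedarfen=20 Dunmere=11 Elkhorn=21 Ironridge=26 Juniper=23 → close Ironridge (overflow 20)
  26÷5 = 5 each, +1 to first 1
Round 3: Briarlake=19 Cedarfen=25 Dunmere=16 Elkhorn=26 Juniper=28 → close Juniper (overflow 19)
  28÷4 = 7 each, +1 to first 0
Round 4: Briarlake=26 Cedarfen=32 Dunmere=23 Elkhorn=33 → close Elkhorn (overflow 23)
  33÷3 = 11 each, +1 to first 0
Round 5: Briarlake=37 Cedarfen=43 Dunmere=34 → close Cedarfen (overflow 31)
  43÷2 = 21 each, +1 to first 1
Round 6: Briarlake=59 Dunmere=55 → close Briarlake (overflow 49)
  59÷1 = 59 each, +1 to first 0

Closure order: Greywater, Ironridge, Juniper, Elkhorn, Cedarfen, Briarlake
Last habitat: Dunmere with 114 animals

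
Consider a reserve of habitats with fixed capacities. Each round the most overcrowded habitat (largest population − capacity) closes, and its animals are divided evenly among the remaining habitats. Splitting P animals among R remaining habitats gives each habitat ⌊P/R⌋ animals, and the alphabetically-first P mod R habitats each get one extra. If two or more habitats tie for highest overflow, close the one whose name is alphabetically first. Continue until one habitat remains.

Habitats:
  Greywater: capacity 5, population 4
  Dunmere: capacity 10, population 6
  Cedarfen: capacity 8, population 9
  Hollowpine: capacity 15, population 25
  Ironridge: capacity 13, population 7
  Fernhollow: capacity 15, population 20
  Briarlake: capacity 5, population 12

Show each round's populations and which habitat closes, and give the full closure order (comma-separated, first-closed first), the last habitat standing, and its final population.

Round 1: Briarlake=12 Cedarfen=9 Dunmere=6 Fernhollow=20 Greywater=4 Hollowpine=25 Ironridge=7 → close Hollowpine (overflow 10)
  25÷6 = 4 each, +1 to first 1
Round 2: Briarlake=17 Cedarfen=13 Dunmere=10 Fernhollow=24 Greywater=8 Ironridge=11 → close Briarlake (overflow 12)
  17÷5 = 3 each, +1 to first 2
Round 3: Cedarfen=17 Dunmere=14 Fernhollow=27 Greywater=11 Ironridge=14 → close Fernhollow (overflow 12)
  27÷4 = 6 each, +1 to first 3
Round 4: Cedarfen=24 Dunmere=21 Greywater=18 Ironridge=20 → close Cedarfen (overflow 16)
  24÷3 = 8 each, +1 to first 0
Round 5: Dunmere=29 Greywater=26 Ironridge=28 → close Greywater (overflow 21)
  26÷2 = 13 each, +1 to first 0
Round 6: Dunmere=42 Ironridge=41 → close Dunmere (overflow 32)
  42÷1 = 42 each, +1 to first 0

Closure order: Hollowpine, Briarlake, Fernhollow, Cedarfen, Greywater, Dunmere
Last habitat: Ironridge with 83 animals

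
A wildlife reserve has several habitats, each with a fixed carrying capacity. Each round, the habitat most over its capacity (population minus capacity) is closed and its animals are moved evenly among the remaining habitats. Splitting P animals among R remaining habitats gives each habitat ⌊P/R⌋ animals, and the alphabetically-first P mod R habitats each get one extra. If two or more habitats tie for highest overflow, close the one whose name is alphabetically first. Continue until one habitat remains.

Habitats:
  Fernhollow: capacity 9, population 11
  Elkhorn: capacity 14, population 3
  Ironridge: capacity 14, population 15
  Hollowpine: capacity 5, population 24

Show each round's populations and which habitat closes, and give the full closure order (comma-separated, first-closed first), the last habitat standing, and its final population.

Round 1: Elkhorn=3 Fernhollow=11 Hollowpine=24 Ironridge=15 → close Hollowpine (overflow 19)
  24÷3 = 8 each, +1 to first 0
Round 2: Elkhorn=11 Fernhollow=19 Ironridge=23 → close Fernhollow (overflow 10)
  19÷2 = 9 each, +1 to first 1
Round 3: Elkhorn=21 Ironridge=32 → close Ironridge (overflow 18)
  32÷1 = 32 each, +1 to first 0

Closure order: Hollowpine, Fernhollow, Ironridge
Last habitat: Elkhorn with 53 animals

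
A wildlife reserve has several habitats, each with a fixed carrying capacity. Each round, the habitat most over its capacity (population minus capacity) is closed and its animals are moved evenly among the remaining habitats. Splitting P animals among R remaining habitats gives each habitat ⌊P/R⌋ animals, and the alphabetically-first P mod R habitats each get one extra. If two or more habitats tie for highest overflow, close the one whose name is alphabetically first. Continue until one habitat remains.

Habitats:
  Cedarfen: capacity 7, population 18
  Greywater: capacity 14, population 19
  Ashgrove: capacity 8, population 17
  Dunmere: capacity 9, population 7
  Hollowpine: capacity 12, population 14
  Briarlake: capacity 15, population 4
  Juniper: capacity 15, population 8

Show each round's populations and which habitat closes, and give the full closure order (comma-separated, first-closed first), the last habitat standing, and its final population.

Round 1: Ashgrove=17 Briarlake=4 Cedarfen=18 Dunmere=7 Greywater=19 Hollowpine=14 Juniper=8 → close Cedarfen (overflow 11)
  18÷6 = 3 each, +1 to first 0
Round 2: Ashgrove=20 Briarlake=7 Dunmere=10 Greywater=22 Hollowpine=17 Juniper=11 → close Ashgrove (overflow 12)
  20÷5 = 4 each, +1 to first 0
Round 3: Briarlake=11 Dunmere=14 Greywater=26 Hollowpine=21 Juniper=15 → close Greywater (overflow 12)
  26÷4 = 6 each, +1 to first 2
Round 4: Briarlake=18 Dunmere=21 Hollowpine=27 Juniper=21 → close Hollowpine (overflow 15)
  27÷3 = 9 each, +1 to first 0
Round 5: Briarlake=27 Dunmere=30 Juniper=30 → close Dunmere (overflow 21)
  30÷2 = 15 each, +1 to first 0
Round 6: Briarlake=42 Juniper=45 → close Juniper (overflow 30)
  45÷1 = 45 each, +1 to first 0

Closure order: Cedarfen, Ashgrove, Greywater, Hollowpine, Dunmere, Juniper
Last habitat: Briarlake with 87 animals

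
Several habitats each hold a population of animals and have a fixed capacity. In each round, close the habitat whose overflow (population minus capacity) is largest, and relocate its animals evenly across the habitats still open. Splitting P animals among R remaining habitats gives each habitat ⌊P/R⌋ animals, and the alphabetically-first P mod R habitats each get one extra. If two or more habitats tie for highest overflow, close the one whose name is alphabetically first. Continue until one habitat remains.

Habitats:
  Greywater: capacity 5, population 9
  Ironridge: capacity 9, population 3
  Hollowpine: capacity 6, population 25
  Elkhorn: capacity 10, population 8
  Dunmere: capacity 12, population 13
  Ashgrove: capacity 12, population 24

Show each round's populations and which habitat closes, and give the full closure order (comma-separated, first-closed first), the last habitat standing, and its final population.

Round 1: Ashgrove=24 Dunmere=13 Elkhorn=8 Greywater=9 Hollowpine=25 Ironridge=3 → close Hollowpine (overflow 19)
  25÷5 = 5 each, +1 to first 0
Round 2: Ashgrove=29 Dunmere=18 Elkhorn=13 Greywater=14 Ironridge=8 → close Ashgrove (overflow 17)
  29÷4 = 7 each, +1 to first 1
Round 3: Dunmere=26 Elkhorn=20 Greywater=21 Ironridge=15 → close Greywater (overflow 16)
  21÷3 = 7 each, +1 to first 0
Round 4: Dunmere=33 Elkhorn=27 Ironridge=22 → close Dunmere (overflow 21)
  33÷2 = 16 each, +1 to first 1
Round 5: Elkhorn=44 Ironridge=38 → close Elkhorn (overflow 34)
  44÷1 = 44 each, +1 to first 0

Closure order: Hollowpine, Ashgrove, Greywater, Dunmere, Elkhorn
Last habitat: Ironridge with 82 animals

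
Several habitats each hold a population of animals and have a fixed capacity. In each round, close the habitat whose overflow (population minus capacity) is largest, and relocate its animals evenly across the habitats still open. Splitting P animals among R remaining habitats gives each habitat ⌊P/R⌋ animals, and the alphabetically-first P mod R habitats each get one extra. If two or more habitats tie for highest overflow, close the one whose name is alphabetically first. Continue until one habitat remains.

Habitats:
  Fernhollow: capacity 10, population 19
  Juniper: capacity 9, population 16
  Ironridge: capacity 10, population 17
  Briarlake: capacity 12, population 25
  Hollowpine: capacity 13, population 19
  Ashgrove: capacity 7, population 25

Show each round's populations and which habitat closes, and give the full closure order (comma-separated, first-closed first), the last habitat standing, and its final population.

Closure order: Ashgrove, Briarlake, Fernhollow, Hollowpine, Ironridge
Last habitat: Juniper with 121 animals

Round 1: Ashgrove=25 Briarlake=25 Fernhollow=19 Hollowpine=19 Ironridge=17 Juniper=16 → close Ashgrove (overflow 18)
  25÷5 = 5 each, +1 to first 0
Round 2: Briarlake=30 Fernhollow=24 Hollowpine=24 Ironridge=22 Juniper=21 → close Briarlake (overflow 18)
  30÷4 = 7 each, +1 to first 2
Round 3: Fernhollow=32 Hollowpine=32 Ironridge=29 Juniper=28 → close Fernhollow (overflow 22)
  32÷3 = 10 each, +1 to first 2
Round 4: Hollowpine=43 Ironridge=40 Juniper=38 → close Hollowpine (overflow 30)
  43÷2 = 21 each, +1 to first 1
Round 5: Ironridge=62 Juniper=59 → close Ironridge (overflow 52)
  62÷1 = 62 each, +1 to first 0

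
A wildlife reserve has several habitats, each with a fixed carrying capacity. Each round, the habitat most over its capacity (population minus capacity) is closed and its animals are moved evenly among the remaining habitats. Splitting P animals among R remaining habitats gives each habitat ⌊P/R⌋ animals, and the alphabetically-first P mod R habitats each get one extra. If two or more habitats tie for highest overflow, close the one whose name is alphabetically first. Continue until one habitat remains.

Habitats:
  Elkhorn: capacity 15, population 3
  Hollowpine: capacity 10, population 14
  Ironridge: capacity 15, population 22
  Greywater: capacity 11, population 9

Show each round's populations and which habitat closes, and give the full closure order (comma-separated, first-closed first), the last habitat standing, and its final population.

Closure order: Ironridge, Hollowpine, Greywater
Last habitat: Elkhorn with 48 animals

Round 1: Elkhorn=3 Greywater=9 Hollowpine=14 Ironridge=22 → close Ironridge (overflow 7)
  22÷3 = 7 each, +1 to first 1
Round 2: Elkhorn=11 Greywater=16 Hollowpine=21 → close Hollowpine (overflow 11)
  21÷2 = 10 each, +1 to first 1
Round 3: Elkhorn=22 Greywater=26 → close Greywater (overflow 15)
  26÷1 = 26 each, +1 to first 0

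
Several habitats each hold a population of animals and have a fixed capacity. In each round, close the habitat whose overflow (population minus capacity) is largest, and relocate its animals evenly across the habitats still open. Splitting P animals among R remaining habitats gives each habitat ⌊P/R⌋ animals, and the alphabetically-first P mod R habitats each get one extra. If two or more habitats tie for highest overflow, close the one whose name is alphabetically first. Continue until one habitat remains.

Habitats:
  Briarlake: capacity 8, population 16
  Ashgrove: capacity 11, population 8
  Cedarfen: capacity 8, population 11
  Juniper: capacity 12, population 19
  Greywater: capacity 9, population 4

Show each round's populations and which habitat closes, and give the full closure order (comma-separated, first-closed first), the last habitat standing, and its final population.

Round 1: Ashgrove=8 Briarlake=16 Cedarfen=11 Greywater=4 Juniper=19 → close Briarlake (overflow 8)
  16÷4 = 4 each, +1 to first 0
Round 2: Ashgrove=12 Cedarfen=15 Greywater=8 Juniper=23 → close Juniper (overflow 11)
  23÷3 = 7 each, +1 to first 2
Round 3: Ashgrove=20 Cedarfen=23 Greywater=15 → close Cedarfen (overflow 15)
  23÷2 = 11 each, +1 to first 1
Round 4: Ashgrove=32 Greywater=26 → close Ashgrove (overflow 21)
  32÷1 = 32 each, +1 to first 0

Closure order: Briarlake, Juniper, Cedarfen, Ashgrove
Last habitat: Greywater with 58 animals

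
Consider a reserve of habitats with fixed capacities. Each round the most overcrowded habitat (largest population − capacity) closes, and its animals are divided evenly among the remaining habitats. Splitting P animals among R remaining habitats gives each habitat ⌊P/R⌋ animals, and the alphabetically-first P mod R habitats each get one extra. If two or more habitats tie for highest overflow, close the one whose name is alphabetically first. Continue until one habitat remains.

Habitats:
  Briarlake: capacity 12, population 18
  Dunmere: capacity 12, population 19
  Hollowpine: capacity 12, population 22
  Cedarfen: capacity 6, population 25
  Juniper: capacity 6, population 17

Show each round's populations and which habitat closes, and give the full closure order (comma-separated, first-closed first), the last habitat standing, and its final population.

Closure order: Cedarfen, Juniper, Hollowpine, Briarlake
Last habitat: Dunmere with 101 animals

Round 1: Briarlake=18 Cedarfen=25 Dunmere=19 Hollowpine=22 Juniper=17 → close Cedarfen (overflow 19)
  25÷4 = 6 each, +1 to first 1
Round 2: Briarlake=25 Dunmere=25 Hollowpine=28 Juniper=23 → close Juniper (overflow 17)
  23÷3 = 7 each, +1 to first 2
Round 3: Briarlake=33 Dunmere=33 Hollowpine=35 → close Hollowpine (overflow 23)
  35÷2 = 17 each, +1 to first 1
Round 4: Briarlake=51 Dunmere=50 → close Briarlake (overflow 39)
  51÷1 = 51 each, +1 to first 0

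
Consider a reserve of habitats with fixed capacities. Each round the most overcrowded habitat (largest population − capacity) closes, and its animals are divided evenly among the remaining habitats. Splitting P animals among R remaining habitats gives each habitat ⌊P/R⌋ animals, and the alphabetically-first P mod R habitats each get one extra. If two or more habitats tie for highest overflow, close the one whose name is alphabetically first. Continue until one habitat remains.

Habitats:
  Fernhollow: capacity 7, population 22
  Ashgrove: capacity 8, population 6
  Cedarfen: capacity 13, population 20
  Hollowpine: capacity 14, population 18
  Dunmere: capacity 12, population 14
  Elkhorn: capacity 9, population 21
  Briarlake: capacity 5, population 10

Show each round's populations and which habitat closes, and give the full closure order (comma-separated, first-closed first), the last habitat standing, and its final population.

Closure order: Fernhollow, Elkhorn, Cedarfen, Briarlake, Dunmere, Hollowpine
Last habitat: Ashgrove with 111 animals

Round 1: Ashgrove=6 Briarlake=10 Cedarfen=20 Dunmere=14 Elkhorn=21 Fernhollow=22 Hollowpine=18 → close Fernhollow (overflow 15)
  22÷6 = 3 each, +1 to first 4
Round 2: Ashgrove=10 Briarlake=14 Cedarfen=24 Dunmere=18 Elkhorn=24 Hollowpine=21 → close Elkhorn (overflow 15)
  24÷5 = 4 each, +1 to first 4
Round 3: Ashgrove=15 Briarlake=19 Cedarfen=29 Dunmere=23 Hollowpine=25 → close Cedarfen (overflow 16)
  29÷4 = 7 each, +1 to first 1
Round 4: Ashgrove=23 Briarlake=26 Dunmere=30 Hollowpine=32 → close Briarlake (overflow 21)
  26÷3 = 8 each, +1 to first 2
Round 5: Ashgrove=32 Dunmere=39 Hollowpine=40 → close Dunmere (overflow 27)
  39÷2 = 19 each, +1 to first 1
Round 6: Ashgrove=52 Hollowpine=59 → close Hollowpine (overflow 45)
  59÷1 = 59 each, +1 to first 0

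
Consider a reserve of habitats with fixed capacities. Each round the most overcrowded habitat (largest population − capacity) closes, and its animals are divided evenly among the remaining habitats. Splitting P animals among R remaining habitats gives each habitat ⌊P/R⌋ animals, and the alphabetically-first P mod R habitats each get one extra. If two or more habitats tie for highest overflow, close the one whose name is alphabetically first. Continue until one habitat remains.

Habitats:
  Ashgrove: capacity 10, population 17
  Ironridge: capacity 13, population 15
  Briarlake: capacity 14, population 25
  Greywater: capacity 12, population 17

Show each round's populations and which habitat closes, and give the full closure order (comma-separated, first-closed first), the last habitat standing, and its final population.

Closure order: Briarlake, Ashgrove, Greywater
Last habitat: Ironridge with 74 animals

Round 1: Ashgrove=17 Briarlake=25 Greywater=17 Ironridge=15 → close Briarlake (overflow 11)
  25÷3 = 8 each, +1 to first 1
Round 2: Ashgrove=26 Greywater=25 Ironridge=23 → close Ashgrove (overflow 16)
  26÷2 = 13 each, +1 to first 0
Round 3: Greywater=38 Ironridge=36 → close Greywater (overflow 26)
  38÷1 = 38 each, +1 to first 0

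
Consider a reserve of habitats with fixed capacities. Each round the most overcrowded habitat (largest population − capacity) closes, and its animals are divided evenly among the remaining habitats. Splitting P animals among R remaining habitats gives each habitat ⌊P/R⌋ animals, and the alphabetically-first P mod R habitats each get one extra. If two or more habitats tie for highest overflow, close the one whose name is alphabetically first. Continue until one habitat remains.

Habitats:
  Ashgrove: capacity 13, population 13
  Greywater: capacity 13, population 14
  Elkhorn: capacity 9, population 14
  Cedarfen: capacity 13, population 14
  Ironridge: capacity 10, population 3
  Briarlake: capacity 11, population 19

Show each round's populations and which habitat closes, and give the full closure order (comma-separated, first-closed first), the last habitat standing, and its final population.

Round 1: Ashgrove=13 Briarlake=19 Cedarfen=14 Elkhorn=14 Greywater=14 Ironridge=3 → close Briarlake (overflow 8)
  19÷5 = 3 each, +1 to first 4
Round 2: Ashgrove=17 Cedarfen=18 Elkhorn=18 Greywater=18 Ironridge=6 → close Elkhorn (overflow 9)
  18÷4 = 4 each, +1 to first 2
Round 3: Ashgrove=22 Cedarfen=23 Greywater=22 Ironridge=10 → close Cedarfen (overflow 10)
  23÷3 = 7 each, +1 to first 2
Round 4: Ashgrove=30 Greywater=30 Ironridge=17 → close Ashgrove (overflow 17)
  30÷2 = 15 each, +1 to first 0
Round 5: Greywater=45 Ironridge=32 → close Greywater (overflow 32)
  45÷1 = 45 each, +1 to first 0

Closure order: Briarlake, Elkhorn, Cedarfen, Ashgrove, Greywater
Last habitat: Ironridge with 77 animals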